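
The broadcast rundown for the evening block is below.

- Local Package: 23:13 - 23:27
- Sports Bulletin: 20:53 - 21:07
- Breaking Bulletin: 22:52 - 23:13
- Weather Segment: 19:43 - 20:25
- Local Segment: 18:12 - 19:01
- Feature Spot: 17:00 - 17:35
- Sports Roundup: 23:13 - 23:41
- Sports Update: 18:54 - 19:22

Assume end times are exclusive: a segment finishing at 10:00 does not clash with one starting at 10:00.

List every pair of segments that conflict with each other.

Sorted by start: Feature Spot, Local Segment, Sports Update, Weather Segment, Sports Bulletin, Breaking Bulletin, Local Package, Sports Roundup.
Local Segment starts after Feature Spot ends; Feature Spot is clear from here.
Sports Update starts before Local Segment ends → Local Segment and Sports Update overlap.
Weather Segment starts after Local Segment ends; Local Segment is clear from here.
Weather Segment starts after Sports Update ends; Sports Update is clear from here.
Sports Bulletin starts after Weather Segment ends; Weather Segment is clear from here.
Breaking Bulletin starts after Sports Bulletin ends; Sports Bulletin is clear from here.
Local Package starts exactly when Breaking Bulletin ends (back-to-back, no overlap); Breaking Bulletin is clear from here.
Sports Roundup starts before Local Package ends → Local Package and Sports Roundup overlap.

Local Package & Sports Roundup, Local Segment & Sports Update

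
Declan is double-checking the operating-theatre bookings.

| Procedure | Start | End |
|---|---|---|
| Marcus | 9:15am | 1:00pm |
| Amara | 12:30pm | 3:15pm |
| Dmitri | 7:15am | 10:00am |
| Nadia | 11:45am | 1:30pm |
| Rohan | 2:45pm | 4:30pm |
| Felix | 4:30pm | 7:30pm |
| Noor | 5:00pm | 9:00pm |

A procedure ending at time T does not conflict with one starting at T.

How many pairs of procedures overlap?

6

Two intervals overlap when each starts before the other ends.
Sorted by start: Dmitri, Marcus, Nadia, Amara, Rohan, Felix, Noor.
Marcus starts before Dmitri ends → Dmitri and Marcus overlap.
Nadia starts after Dmitri ends, so Dmitri has no further overlaps.
Nadia starts before Marcus ends → Marcus and Nadia overlap.
Amara starts before Marcus ends → Marcus and Amara overlap.
Rohan starts after Marcus ends, so Marcus has no further overlaps.
Amara starts before Nadia ends → Nadia and Amara overlap.
Rohan starts after Nadia ends, so Nadia has no further overlaps.
Rohan starts before Amara ends → Amara and Rohan overlap.
Felix starts after Amara ends, so Amara has no further overlaps.
Felix starts exactly when Rohan ends (back-to-back, no overlap), so Rohan has no further overlaps.
Noor starts before Felix ends → Felix and Noor overlap.
Overlapping pairs: Amara & Marcus, Amara & Nadia, Amara & Rohan, Dmitri & Marcus, Felix & Noor, Marcus & Nadia — 6 in total.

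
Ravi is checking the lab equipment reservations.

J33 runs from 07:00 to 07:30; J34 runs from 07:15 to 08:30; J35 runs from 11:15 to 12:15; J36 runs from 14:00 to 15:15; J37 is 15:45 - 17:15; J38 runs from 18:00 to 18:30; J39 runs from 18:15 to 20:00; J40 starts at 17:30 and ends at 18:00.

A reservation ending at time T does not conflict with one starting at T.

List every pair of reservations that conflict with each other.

J33 & J34, J38 & J39

Sorted by start: J33, J34, J35, J36, J37, J40, J38, J39.
J34 starts before J33 ends → J33 and J34 overlap.
J35 starts after J33 ends, so J33 has no further overlaps.
J35 starts after J34 ends, so J34 has no further overlaps.
J36 starts after J35 ends, so J35 has no further overlaps.
J37 starts after J36 ends, so J36 has no further overlaps.
J40 starts after J37 ends, so J37 has no further overlaps.
J38 starts exactly when J40 ends (back-to-back, no overlap), so J40 has no further overlaps.
J39 starts before J38 ends → J38 and J39 overlap.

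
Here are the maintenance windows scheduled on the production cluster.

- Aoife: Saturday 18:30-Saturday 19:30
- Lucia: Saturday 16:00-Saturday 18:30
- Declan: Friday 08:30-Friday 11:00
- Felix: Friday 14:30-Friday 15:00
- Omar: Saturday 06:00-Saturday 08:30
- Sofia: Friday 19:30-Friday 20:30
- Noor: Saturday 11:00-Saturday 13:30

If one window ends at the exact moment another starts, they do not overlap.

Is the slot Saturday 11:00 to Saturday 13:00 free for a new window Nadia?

No — it overlaps Noor

Declan: ends Friday 11:00 at or before Nadia starts Saturday 11:00 → clear.
Felix: ends Friday 15:00 at or before Nadia starts Saturday 11:00 → clear.
Sofia: ends Friday 20:30 at or before Nadia starts Saturday 11:00 → clear.
Omar: ends Saturday 08:30 at or before Nadia starts Saturday 11:00 → clear.
Noor: starts Saturday 11:00 before Nadia ends Saturday 13:00, and ends Saturday 13:30 after Nadia starts Saturday 11:00 → overlap.
Lucia: starts Saturday 16:00 at or after Nadia ends Saturday 13:00 → clear.
Aoife: starts Saturday 18:30 at or after Nadia ends Saturday 13:00 → clear.
Nadia overlaps Noor.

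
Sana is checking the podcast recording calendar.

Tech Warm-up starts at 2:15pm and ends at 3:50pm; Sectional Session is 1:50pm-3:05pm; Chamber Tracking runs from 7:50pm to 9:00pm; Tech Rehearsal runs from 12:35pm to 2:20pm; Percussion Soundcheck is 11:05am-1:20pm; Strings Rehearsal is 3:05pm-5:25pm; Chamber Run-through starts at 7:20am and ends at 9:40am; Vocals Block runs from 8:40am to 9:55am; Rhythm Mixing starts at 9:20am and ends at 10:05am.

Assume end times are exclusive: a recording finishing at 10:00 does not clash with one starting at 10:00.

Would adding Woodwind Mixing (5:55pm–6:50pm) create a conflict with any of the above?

Chamber Run-through: ends 9:40am at or before Woodwind Mixing starts 5:55pm → clear.
Vocals Block: ends 9:55am at or before Woodwind Mixing starts 5:55pm → clear.
Rhythm Mixing: ends 10:05am at or before Woodwind Mixing starts 5:55pm → clear.
Percussion Soundcheck: ends 1:20pm at or before Woodwind Mixing starts 5:55pm → clear.
Tech Rehearsal: ends 2:20pm at or before Woodwind Mixing starts 5:55pm → clear.
Sectional Session: ends 3:05pm at or before Woodwind Mixing starts 5:55pm → clear.
Tech Warm-up: ends 3:50pm at or before Woodwind Mixing starts 5:55pm → clear.
Strings Rehearsal: ends 5:25pm at or before Woodwind Mixing starts 5:55pm → clear.
Chamber Tracking: starts 7:50pm at or after Woodwind Mixing ends 6:50pm → clear.

No — it doesn't clash with anything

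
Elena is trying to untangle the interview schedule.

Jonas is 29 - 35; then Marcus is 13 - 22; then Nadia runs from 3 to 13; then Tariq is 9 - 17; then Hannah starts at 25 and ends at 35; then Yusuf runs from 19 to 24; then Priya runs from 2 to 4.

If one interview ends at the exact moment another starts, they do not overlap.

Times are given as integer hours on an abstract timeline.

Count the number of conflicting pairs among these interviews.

5

Check each pair: they overlap iff neither finishes before the other starts.
Sorted by start: Priya, Nadia, Tariq, Marcus, Yusuf, Hannah, Jonas.
Nadia starts before Priya ends → Priya and Nadia overlap.
Tariq starts after Priya ends; Priya is clear from here.
Tariq starts before Nadia ends → Nadia and Tariq overlap.
Marcus starts exactly when Nadia ends (back-to-back, no overlap); Nadia is clear from here.
Marcus starts before Tariq ends → Tariq and Marcus overlap.
Yusuf starts after Tariq ends; Tariq is clear from here.
Yusuf starts before Marcus ends → Marcus and Yusuf overlap.
Hannah starts after Marcus ends; Marcus is clear from here.
Hannah starts after Yusuf ends; Yusuf is clear from here.
Jonas starts before Hannah ends → Hannah and Jonas overlap.
Overlapping pairs: Hannah & Jonas, Marcus & Tariq, Marcus & Yusuf, Nadia & Priya, Nadia & Tariq — 5 in total.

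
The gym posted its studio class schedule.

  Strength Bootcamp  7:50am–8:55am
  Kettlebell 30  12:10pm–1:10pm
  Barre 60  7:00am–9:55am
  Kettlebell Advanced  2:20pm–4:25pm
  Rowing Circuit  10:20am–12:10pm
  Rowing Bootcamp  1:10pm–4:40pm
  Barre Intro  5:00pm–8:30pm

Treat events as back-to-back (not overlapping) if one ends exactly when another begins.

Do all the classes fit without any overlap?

Sorted by start: Barre 60, Strength Bootcamp, Rowing Circuit, Kettlebell 30, Rowing Bootcamp, Kettlebell Advanced, Barre Intro.
Strength Bootcamp starts before Barre 60 ends → Barre 60 and Strength Bootcamp overlap.
That's a conflict, so the schedule is not conflict-free.

No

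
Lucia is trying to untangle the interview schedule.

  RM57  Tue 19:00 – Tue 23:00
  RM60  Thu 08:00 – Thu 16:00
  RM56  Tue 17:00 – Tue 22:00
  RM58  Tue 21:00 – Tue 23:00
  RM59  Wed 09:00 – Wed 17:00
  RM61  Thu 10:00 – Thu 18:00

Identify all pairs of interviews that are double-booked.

RM56 & RM57, RM56 & RM58, RM57 & RM58, RM60 & RM61

Sorted by start: RM56, RM57, RM58, RM59, RM60, RM61.
RM57 starts before RM56 ends → RM56 and RM57 overlap.
RM58 starts before RM56 ends → RM56 and RM58 overlap.
RM59 starts after RM56 ends — done with RM56.
RM58 starts before RM57 ends → RM57 and RM58 overlap.
RM59 starts after RM57 ends — done with RM57.
RM59 starts after RM58 ends — done with RM58.
RM60 starts after RM59 ends — done with RM59.
RM61 starts before RM60 ends → RM60 and RM61 overlap.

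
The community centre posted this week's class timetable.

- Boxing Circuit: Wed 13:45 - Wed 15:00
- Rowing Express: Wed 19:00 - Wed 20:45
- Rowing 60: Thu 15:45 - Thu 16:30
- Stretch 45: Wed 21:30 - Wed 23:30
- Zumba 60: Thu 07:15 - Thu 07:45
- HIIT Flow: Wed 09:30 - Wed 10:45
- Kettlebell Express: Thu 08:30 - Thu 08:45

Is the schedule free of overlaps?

Yes

Check each pair: they overlap iff neither finishes before the other starts.
Sorted by start: HIIT Flow, Boxing Circuit, Rowing Express, Stretch 45, Zumba 60, Kettlebell Express, Rowing 60.
Boxing Circuit starts after HIIT Flow ends, so nothing later overlaps HIIT Flow either.
Rowing Express starts after Boxing Circuit ends, so nothing later overlaps Boxing Circuit either.
Stretch 45 starts after Rowing Express ends, so nothing later overlaps Rowing Express either.
Zumba 60 starts after Stretch 45 ends, so nothing later overlaps Stretch 45 either.
Kettlebell Express starts after Zumba 60 ends, so nothing later overlaps Zumba 60 either.
Rowing 60 starts after Kettlebell Express ends.
Every pair is clear; the schedule has no overlaps.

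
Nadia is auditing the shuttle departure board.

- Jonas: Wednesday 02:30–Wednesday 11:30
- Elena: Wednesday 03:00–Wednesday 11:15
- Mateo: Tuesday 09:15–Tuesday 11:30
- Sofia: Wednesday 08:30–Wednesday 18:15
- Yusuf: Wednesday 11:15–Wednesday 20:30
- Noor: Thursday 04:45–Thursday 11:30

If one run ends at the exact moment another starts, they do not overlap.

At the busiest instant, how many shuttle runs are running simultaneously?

3

Walk through starts and ends in time order (an end at T is processed before a start at T):
Tuesday 09:15 start Mateo → 1
Tuesday 11:30 end Mateo → 0
Wednesday 02:30 start Jonas → 1
Wednesday 03:00 start Elena → 2
Wednesday 08:30 start Sofia → 3
Wednesday 11:15 end Elena → 2
Wednesday 11:15 start Yusuf → 3
Wednesday 11:30 end Jonas → 2
Wednesday 18:15 end Sofia → 1
Wednesday 20:30 end Yusuf → 0
Thursday 04:45 start Noor → 1
Thursday 11:30 end Noor → 0
Peak is 3, at Wednesday 08:30 (Elena, Jonas, Sofia).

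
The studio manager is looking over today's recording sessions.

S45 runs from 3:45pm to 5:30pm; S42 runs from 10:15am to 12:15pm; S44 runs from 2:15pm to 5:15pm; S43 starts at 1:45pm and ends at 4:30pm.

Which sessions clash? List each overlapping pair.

Sorted by start: S42, S43, S44, S45.
S43 starts after S42 ends, so nothing later overlaps S42 either.
S44 starts before S43 ends → S43 and S44 overlap.
S45 starts before S43 ends → S43 and S45 overlap.
S45 starts before S44 ends → S44 and S45 overlap.

S43 & S44, S43 & S45, S44 & S45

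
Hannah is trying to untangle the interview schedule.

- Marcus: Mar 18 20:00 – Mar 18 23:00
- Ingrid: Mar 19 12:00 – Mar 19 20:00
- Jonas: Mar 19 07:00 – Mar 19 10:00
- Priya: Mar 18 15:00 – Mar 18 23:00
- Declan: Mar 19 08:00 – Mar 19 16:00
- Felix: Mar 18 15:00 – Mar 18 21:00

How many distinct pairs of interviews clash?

5

Check each pair: they overlap iff neither finishes before the other starts.
Sorted by start: Priya, Felix, Marcus, Jonas, Declan, Ingrid.
Felix starts before Priya ends → Priya and Felix overlap.
Marcus starts before Priya ends → Priya and Marcus overlap.
Jonas starts after Priya ends, so nothing later overlaps Priya either.
Marcus starts before Felix ends → Felix and Marcus overlap.
Jonas starts after Felix ends, so nothing later overlaps Felix either.
Jonas starts after Marcus ends, so nothing later overlaps Marcus either.
Declan starts before Jonas ends → Jonas and Declan overlap.
Ingrid starts after Jonas ends.
Ingrid starts before Declan ends → Declan and Ingrid overlap.
Overlapping pairs: Declan & Ingrid, Declan & Jonas, Felix & Marcus, Felix & Priya, Marcus & Priya — 5 in total.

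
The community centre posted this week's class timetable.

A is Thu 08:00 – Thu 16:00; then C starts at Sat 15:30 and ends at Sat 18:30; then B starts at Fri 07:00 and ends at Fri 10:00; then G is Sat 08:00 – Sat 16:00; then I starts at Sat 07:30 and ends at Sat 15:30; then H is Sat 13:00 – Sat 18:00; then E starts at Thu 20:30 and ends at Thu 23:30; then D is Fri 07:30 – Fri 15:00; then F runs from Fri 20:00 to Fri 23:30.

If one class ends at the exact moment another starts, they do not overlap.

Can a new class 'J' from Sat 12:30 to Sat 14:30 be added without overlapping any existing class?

A: ends Thu 16:00 at or before J starts Sat 12:30 → clear.
E: ends Thu 23:30 at or before J starts Sat 12:30 → clear.
B: ends Fri 10:00 at or before J starts Sat 12:30 → clear.
D: ends Fri 15:00 at or before J starts Sat 12:30 → clear.
F: ends Fri 23:30 at or before J starts Sat 12:30 → clear.
I: starts Sat 07:30 before J ends Sat 14:30, and ends Sat 15:30 after J starts Sat 12:30 → overlap.
G: starts Sat 08:00 before J ends Sat 14:30, and ends Sat 16:00 after J starts Sat 12:30 → overlap.
H: starts Sat 13:00 before J ends Sat 14:30, and ends Sat 18:00 after J starts Sat 12:30 → overlap.
C: starts Sat 15:30 at or after J ends Sat 14:30 → clear.
J overlaps G, H, I.

No — it overlaps G, H, I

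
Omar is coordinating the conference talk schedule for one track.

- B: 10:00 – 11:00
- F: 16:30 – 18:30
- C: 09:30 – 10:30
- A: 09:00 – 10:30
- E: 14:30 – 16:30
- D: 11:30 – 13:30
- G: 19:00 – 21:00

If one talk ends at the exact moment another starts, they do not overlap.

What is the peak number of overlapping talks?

3

Walk through starts and ends in time order (an end at T is processed before a start at T):
09:00 start A → 1
09:30 start C → 2
10:00 start B → 3
10:30 end A → 2
10:30 end C → 1
11:00 end B → 0
11:30 start D → 1
13:30 end D → 0
14:30 start E → 1
16:30 end E → 0
16:30 start F → 1
18:30 end F → 0
19:00 start G → 1
21:00 end G → 0
Peak is 3, at 10:00 (A, B, C).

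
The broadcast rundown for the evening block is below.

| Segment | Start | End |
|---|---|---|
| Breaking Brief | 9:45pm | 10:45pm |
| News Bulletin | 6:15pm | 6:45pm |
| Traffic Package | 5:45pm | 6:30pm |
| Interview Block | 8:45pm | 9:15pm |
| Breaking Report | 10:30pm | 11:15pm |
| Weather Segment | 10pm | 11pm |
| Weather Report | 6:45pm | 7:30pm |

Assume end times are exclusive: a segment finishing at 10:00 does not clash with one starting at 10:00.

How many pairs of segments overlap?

Two intervals overlap when each starts before the other ends.
Sorted by start: Traffic Package, News Bulletin, Weather Report, Interview Block, Breaking Brief, Weather Segment, Breaking Report.
News Bulletin starts before Traffic Package ends → Traffic Package and News Bulletin overlap.
Weather Report starts after Traffic Package ends, so Traffic Package has no further overlaps.
Weather Report starts exactly when News Bulletin ends (back-to-back, no overlap), so News Bulletin has no further overlaps.
Interview Block starts after Weather Report ends, so Weather Report has no further overlaps.
Breaking Brief starts after Interview Block ends, so Interview Block has no further overlaps.
Weather Segment starts before Breaking Brief ends → Breaking Brief and Weather Segment overlap.
Breaking Report starts before Breaking Brief ends → Breaking Brief and Breaking Report overlap.
Breaking Report starts before Weather Segment ends → Weather Segment and Breaking Report overlap.
Overlapping pairs: Breaking Brief & Breaking Report, Breaking Brief & Weather Segment, Breaking Report & Weather Segment, News Bulletin & Traffic Package — 4 in total.

4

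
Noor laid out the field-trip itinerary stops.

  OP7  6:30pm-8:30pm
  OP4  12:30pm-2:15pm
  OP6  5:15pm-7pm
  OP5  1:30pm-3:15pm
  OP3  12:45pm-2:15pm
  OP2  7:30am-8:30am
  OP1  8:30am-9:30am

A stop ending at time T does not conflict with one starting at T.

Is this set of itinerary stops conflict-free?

No

Sorted by start: OP2, OP1, OP4, OP3, OP5, OP6, OP7.
OP1 starts exactly when OP2 ends (back-to-back, no overlap) — done with OP2.
OP4 starts after OP1 ends — done with OP1.
OP3 starts before OP4 ends → OP4 and OP3 overlap.
That's a conflict, so the schedule is not conflict-free.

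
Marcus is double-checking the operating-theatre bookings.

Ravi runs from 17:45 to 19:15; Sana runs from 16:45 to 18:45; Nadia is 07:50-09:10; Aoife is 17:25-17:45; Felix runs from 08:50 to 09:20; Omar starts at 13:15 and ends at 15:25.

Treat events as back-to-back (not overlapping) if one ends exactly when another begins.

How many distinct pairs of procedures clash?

Check each pair: they overlap iff neither finishes before the other starts.
Sorted by start: Nadia, Felix, Omar, Sana, Aoife, Ravi.
Felix starts before Nadia ends → Nadia and Felix overlap.
Omar starts after Nadia ends, so Nadia has no further overlaps.
Omar starts after Felix ends, so Felix has no further overlaps.
Sana starts after Omar ends, so Omar has no further overlaps.
Aoife starts before Sana ends → Sana and Aoife overlap.
Ravi starts before Sana ends → Sana and Ravi overlap.
Ravi starts exactly when Aoife ends (back-to-back, no overlap).
Overlapping pairs: Aoife & Sana, Felix & Nadia, Ravi & Sana — 3 in total.

3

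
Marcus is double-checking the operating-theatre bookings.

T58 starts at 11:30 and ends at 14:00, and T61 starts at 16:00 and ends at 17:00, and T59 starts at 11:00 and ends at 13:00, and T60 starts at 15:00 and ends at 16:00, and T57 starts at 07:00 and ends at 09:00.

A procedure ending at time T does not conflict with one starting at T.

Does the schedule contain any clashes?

Yes

Two intervals overlap when each starts before the other ends.
Sorted by start: T57, T59, T58, T60, T61.
T59 starts after T57 ends; T57 is clear from here.
T58 starts before T59 ends → T59 and T58 overlap.
That's a conflict, so the schedule is not conflict-free.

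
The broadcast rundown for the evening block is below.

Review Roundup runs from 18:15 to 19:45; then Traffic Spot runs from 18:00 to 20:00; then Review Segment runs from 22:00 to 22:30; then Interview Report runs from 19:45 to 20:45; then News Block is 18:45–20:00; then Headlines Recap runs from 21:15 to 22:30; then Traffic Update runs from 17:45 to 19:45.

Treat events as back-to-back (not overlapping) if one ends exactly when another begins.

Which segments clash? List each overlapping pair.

Headlines Recap & Review Segment, Interview Report & News Block, Interview Report & Traffic Spot, News Block & Review Roundup, News Block & Traffic Spot, News Block & Traffic Update, Review Roundup & Traffic Spot, Review Roundup & Traffic Update, Traffic Spot & Traffic Update

Sorted by start: Traffic Update, Traffic Spot, Review Roundup, News Block, Interview Report, Headlines Recap, Review Segment.
Traffic Spot starts before Traffic Update ends → Traffic Update and Traffic Spot overlap.
Review Roundup starts before Traffic Update ends → Traffic Update and Review Roundup overlap.
News Block starts before Traffic Update ends → Traffic Update and News Block overlap.
Interview Report starts exactly when Traffic Update ends (back-to-back, no overlap), so nothing later overlaps Traffic Update either.
Review Roundup starts before Traffic Spot ends → Traffic Spot and Review Roundup overlap.
News Block starts before Traffic Spot ends → Traffic Spot and News Block overlap.
Interview Report starts before Traffic Spot ends → Traffic Spot and Interview Report overlap.
Headlines Recap starts after Traffic Spot ends, so nothing later overlaps Traffic Spot either.
News Block starts before Review Roundup ends → Review Roundup and News Block overlap.
Interview Report starts exactly when Review Roundup ends (back-to-back, no overlap), so nothing later overlaps Review Roundup either.
Interview Report starts before News Block ends → News Block and Interview Report overlap.
Headlines Recap starts after News Block ends, so nothing later overlaps News Block either.
Headlines Recap starts after Interview Report ends, so nothing later overlaps Interview Report either.
Review Segment starts before Headlines Recap ends → Headlines Recap and Review Segment overlap.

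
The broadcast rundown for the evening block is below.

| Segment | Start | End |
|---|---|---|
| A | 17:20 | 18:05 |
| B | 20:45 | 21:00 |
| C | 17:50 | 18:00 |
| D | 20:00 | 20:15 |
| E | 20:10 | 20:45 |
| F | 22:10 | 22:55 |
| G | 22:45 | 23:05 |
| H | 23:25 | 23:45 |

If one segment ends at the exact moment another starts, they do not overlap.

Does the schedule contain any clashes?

Yes

Sorted by start: A, C, D, E, B, F, G, H.
C starts before A ends → A and C overlap.
That's a conflict, so the schedule is not conflict-free.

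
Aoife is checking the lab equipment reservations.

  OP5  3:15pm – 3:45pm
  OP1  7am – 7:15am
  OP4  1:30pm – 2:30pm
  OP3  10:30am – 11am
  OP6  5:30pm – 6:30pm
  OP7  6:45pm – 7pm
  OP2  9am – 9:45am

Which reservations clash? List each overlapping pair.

none

Sorted by start: OP1, OP2, OP3, OP4, OP5, OP6, OP7.
OP2 starts after OP1 ends, so nothing later overlaps OP1 either.
OP3 starts after OP2 ends, so nothing later overlaps OP2 either.
OP4 starts after OP3 ends, so nothing later overlaps OP3 either.
OP5 starts after OP4 ends, so nothing later overlaps OP4 either.
OP6 starts after OP5 ends, so nothing later overlaps OP5 either.
OP7 starts after OP6 ends.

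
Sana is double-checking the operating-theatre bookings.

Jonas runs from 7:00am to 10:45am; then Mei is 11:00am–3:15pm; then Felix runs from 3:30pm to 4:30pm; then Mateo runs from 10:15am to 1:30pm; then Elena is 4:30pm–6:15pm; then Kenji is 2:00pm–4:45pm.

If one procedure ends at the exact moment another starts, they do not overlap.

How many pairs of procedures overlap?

Check each pair: they overlap iff neither finishes before the other starts.
Sorted by start: Jonas, Mateo, Mei, Kenji, Felix, Elena.
Mateo starts before Jonas ends → Jonas and Mateo overlap.
Mei starts after Jonas ends, so nothing later overlaps Jonas either.
Mei starts before Mateo ends → Mateo and Mei overlap.
Kenji starts after Mateo ends, so nothing later overlaps Mateo either.
Kenji starts before Mei ends → Mei and Kenji overlap.
Felix starts after Mei ends, so nothing later overlaps Mei either.
Felix starts before Kenji ends → Kenji and Felix overlap.
Elena starts before Kenji ends → Kenji and Elena overlap.
Elena starts exactly when Felix ends (back-to-back, no overlap).
Overlapping pairs: Elena & Kenji, Felix & Kenji, Jonas & Mateo, Kenji & Mei, Mateo & Mei — 5 in total.

5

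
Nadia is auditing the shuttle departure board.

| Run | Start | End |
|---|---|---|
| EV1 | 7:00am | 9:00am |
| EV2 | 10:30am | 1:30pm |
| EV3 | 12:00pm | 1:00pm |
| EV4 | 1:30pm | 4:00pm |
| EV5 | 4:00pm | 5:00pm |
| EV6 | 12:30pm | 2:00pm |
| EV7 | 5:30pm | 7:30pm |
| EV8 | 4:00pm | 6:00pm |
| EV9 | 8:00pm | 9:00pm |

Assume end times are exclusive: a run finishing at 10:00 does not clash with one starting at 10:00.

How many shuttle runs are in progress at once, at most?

3

Walk through starts and ends in time order (an end at T is processed before a start at T):
7:00am start EV1 → 1
9:00am end EV1 → 0
10:30am start EV2 → 1
12:00pm start EV3 → 2
12:30pm start EV6 → 3
1:00pm end EV3 → 2
1:30pm end EV2 → 1
1:30pm start EV4 → 2
2:00pm end EV6 → 1
4:00pm end EV4 → 0
4:00pm start EV5 → 1
4:00pm start EV8 → 2
5:00pm end EV5 → 1
5:30pm start EV7 → 2
6:00pm end EV8 → 1
7:30pm end EV7 → 0
8:00pm start EV9 → 1
9:00pm end EV9 → 0
Peak is 3, at 12:30pm (EV2, EV3, EV6).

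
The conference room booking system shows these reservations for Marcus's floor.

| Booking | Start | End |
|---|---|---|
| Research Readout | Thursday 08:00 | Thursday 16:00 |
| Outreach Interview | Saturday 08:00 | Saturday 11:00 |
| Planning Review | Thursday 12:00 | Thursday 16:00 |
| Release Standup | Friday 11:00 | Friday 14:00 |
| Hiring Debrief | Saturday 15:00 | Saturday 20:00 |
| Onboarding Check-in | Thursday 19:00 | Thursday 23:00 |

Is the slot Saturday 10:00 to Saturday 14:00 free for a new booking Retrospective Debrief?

No — it overlaps Outreach Interview

Research Readout: ends Thursday 16:00 at or before Retrospective Debrief starts Saturday 10:00 → clear.
Planning Review: ends Thursday 16:00 at or before Retrospective Debrief starts Saturday 10:00 → clear.
Onboarding Check-in: ends Thursday 23:00 at or before Retrospective Debrief starts Saturday 10:00 → clear.
Release Standup: ends Friday 14:00 at or before Retrospective Debrief starts Saturday 10:00 → clear.
Outreach Interview: starts Saturday 08:00 before Retrospective Debrief ends Saturday 14:00, and ends Saturday 11:00 after Retrospective Debrief starts Saturday 10:00 → overlap.
Hiring Debrief: starts Saturday 15:00 at or after Retrospective Debrief ends Saturday 14:00 → clear.
Retrospective Debrief overlaps Outreach Interview.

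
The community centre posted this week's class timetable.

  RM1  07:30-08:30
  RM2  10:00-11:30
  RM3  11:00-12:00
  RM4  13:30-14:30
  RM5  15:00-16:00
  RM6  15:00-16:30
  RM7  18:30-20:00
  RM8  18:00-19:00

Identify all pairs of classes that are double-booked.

Sorted by start: RM1, RM2, RM3, RM4, RM5, RM6, RM8, RM7.
RM2 starts after RM1 ends — done with RM1.
RM3 starts before RM2 ends → RM2 and RM3 overlap.
RM4 starts after RM2 ends — done with RM2.
RM4 starts after RM3 ends — done with RM3.
RM5 starts after RM4 ends — done with RM4.
RM6 starts before RM5 ends → RM5 and RM6 overlap.
RM8 starts after RM5 ends — done with RM5.
RM8 starts after RM6 ends — done with RM6.
RM7 starts before RM8 ends → RM8 and RM7 overlap.

RM2 & RM3, RM5 & RM6, RM7 & RM8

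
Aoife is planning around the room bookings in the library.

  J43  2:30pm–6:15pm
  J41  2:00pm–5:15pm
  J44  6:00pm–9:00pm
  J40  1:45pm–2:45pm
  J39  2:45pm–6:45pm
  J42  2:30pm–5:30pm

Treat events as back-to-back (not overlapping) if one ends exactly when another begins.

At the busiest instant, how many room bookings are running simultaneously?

4

Walk through starts and ends in time order (an end at T is processed before a start at T):
1:45pm start J40 → 1
2:00pm start J41 → 2
2:30pm start J42 → 3
2:30pm start J43 → 4
2:45pm end J40 → 3
2:45pm start J39 → 4
5:15pm end J41 → 3
5:30pm end J42 → 2
6:00pm start J44 → 3
6:15pm end J43 → 2
6:45pm end J39 → 1
9:00pm end J44 → 0
Peak is 4, at 2:30pm (J40, J41, J42, J43).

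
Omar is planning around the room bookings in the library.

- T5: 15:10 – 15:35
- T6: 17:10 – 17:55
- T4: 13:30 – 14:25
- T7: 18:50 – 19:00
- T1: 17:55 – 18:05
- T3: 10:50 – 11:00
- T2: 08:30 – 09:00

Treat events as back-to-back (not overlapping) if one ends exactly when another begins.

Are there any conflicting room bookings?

Sorted by start: T2, T3, T4, T5, T6, T1, T7.
T3 starts after T2 ends, so nothing later overlaps T2 either.
T4 starts after T3 ends, so nothing later overlaps T3 either.
T5 starts after T4 ends, so nothing later overlaps T4 either.
T6 starts after T5 ends, so nothing later overlaps T5 either.
T1 starts exactly when T6 ends (back-to-back, no overlap), so nothing later overlaps T6 either.
T7 starts after T1 ends.
Every pair is clear; the schedule has no overlaps.

No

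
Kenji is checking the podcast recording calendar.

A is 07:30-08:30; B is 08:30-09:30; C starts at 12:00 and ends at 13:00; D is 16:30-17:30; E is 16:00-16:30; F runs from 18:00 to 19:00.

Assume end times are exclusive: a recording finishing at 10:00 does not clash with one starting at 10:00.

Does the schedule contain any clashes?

Sorted by start: A, B, C, E, D, F.
B starts exactly when A ends (back-to-back, no overlap), so nothing later overlaps A either.
C starts after B ends, so nothing later overlaps B either.
E starts after C ends, so nothing later overlaps C either.
D starts exactly when E ends (back-to-back, no overlap), so nothing later overlaps E either.
F starts after D ends.
Every pair is clear; the schedule has no overlaps.

No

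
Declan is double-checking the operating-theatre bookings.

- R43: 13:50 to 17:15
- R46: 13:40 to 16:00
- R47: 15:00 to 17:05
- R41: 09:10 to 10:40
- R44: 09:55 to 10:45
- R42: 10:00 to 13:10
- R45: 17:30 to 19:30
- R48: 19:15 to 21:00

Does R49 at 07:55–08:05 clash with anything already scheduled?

No — it doesn't clash with anything

R41: starts 09:10 at or after R49 ends 08:05 → clear.
R44: starts 09:55 at or after R49 ends 08:05 → clear.
R42: starts 10:00 at or after R49 ends 08:05 → clear.
R46: starts 13:40 at or after R49 ends 08:05 → clear.
R43: starts 13:50 at or after R49 ends 08:05 → clear.
R47: starts 15:00 at or after R49 ends 08:05 → clear.
R45: starts 17:30 at or after R49 ends 08:05 → clear.
R48: starts 19:15 at or after R49 ends 08:05 → clear.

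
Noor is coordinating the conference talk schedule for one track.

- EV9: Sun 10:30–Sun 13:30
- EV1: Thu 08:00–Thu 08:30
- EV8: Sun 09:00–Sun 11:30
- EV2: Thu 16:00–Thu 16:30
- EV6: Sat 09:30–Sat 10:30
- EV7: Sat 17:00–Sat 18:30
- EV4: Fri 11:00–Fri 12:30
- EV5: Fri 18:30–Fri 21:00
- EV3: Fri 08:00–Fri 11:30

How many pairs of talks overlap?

2

Check each pair: they overlap iff neither finishes before the other starts.
Sorted by start: EV1, EV2, EV3, EV4, EV5, EV6, EV7, EV8, EV9.
EV2 starts after EV1 ends — done with EV1.
EV3 starts after EV2 ends — done with EV2.
EV4 starts before EV3 ends → EV3 and EV4 overlap.
EV5 starts after EV3 ends — done with EV3.
EV5 starts after EV4 ends — done with EV4.
EV6 starts after EV5 ends — done with EV5.
EV7 starts after EV6 ends — done with EV6.
EV8 starts after EV7 ends — done with EV7.
EV9 starts before EV8 ends → EV8 and EV9 overlap.
Overlapping pairs: EV3 & EV4, EV8 & EV9 — 2 in total.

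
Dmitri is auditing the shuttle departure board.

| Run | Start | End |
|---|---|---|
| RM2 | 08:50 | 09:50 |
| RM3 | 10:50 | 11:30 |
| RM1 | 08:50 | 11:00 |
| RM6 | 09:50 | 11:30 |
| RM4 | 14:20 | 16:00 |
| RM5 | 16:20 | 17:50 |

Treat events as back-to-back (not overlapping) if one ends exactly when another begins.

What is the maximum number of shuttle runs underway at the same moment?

3

Sweep the timeline, counting +1 at each start and −1 at each end (ends before starts at a tie):
08:50 start RM1 → 1
08:50 start RM2 → 2
09:50 end RM2 → 1
09:50 start RM6 → 2
10:50 start RM3 → 3
11:00 end RM1 → 2
11:30 end RM3 → 1
11:30 end RM6 → 0
14:20 start RM4 → 1
16:00 end RM4 → 0
16:20 start RM5 → 1
17:50 end RM5 → 0
Peak is 3, at 10:50 (RM1, RM3, RM6).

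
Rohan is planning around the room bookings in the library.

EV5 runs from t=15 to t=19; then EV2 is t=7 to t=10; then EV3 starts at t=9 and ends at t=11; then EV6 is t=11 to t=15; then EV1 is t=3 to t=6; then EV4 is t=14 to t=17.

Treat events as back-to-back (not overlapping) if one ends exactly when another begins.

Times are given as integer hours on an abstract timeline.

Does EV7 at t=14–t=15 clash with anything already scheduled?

EV1: ends t=6 at or before EV7 starts t=14 → clear.
EV2: ends t=10 at or before EV7 starts t=14 → clear.
EV3: ends t=11 at or before EV7 starts t=14 → clear.
EV6: starts t=11 before EV7 ends t=15, and ends t=15 after EV7 starts t=14 → overlap.
EV4: starts t=14 before EV7 ends t=15, and ends t=17 after EV7 starts t=14 → overlap.
EV5: starts t=15 at or after EV7 ends t=15 → clear.
EV7 overlaps EV4, EV6.

Yes — it overlaps EV4, EV6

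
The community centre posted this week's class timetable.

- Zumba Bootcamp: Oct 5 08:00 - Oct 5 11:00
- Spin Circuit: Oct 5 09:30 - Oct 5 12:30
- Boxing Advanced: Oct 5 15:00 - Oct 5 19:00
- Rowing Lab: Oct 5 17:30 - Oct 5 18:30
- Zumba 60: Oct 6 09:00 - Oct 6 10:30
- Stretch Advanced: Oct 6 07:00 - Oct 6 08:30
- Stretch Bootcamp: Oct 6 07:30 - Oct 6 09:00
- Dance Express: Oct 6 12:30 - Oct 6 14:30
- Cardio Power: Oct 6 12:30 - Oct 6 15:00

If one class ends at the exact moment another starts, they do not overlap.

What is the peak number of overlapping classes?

Sweep the timeline, counting +1 at each start and −1 at each end (ends before starts at a tie):
Oct 5 08:00 start Zumba Bootcamp → 1
Oct 5 09:30 start Spin Circuit → 2
Oct 5 11:00 end Zumba Bootcamp → 1
Oct 5 12:30 end Spin Circuit → 0
Oct 5 15:00 start Boxing Advanced → 1
Oct 5 17:30 start Rowing Lab → 2
Oct 5 18:30 end Rowing Lab → 1
Oct 5 19:00 end Boxing Advanced → 0
Oct 6 07:00 start Stretch Advanced → 1
Oct 6 07:30 start Stretch Bootcamp → 2
Oct 6 08:30 end Stretch Advanced → 1
Oct 6 09:00 end Stretch Bootcamp → 0
Oct 6 09:00 start Zumba 60 → 1
Oct 6 10:30 end Zumba 60 → 0
Oct 6 12:30 start Cardio Power → 1
Oct 6 12:30 start Dance Express → 2
Oct 6 14:30 end Dance Express → 1
Oct 6 15:00 end Cardio Power → 0
Peak is 2, at Oct 5 09:30 (Spin Circuit, Zumba Bootcamp).

2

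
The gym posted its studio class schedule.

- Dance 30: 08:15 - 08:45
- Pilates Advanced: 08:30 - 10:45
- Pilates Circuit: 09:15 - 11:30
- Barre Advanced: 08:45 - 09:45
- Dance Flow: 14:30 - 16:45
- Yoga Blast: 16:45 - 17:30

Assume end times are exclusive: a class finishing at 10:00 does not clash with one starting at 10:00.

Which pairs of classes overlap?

Barre Advanced & Pilates Advanced, Barre Advanced & Pilates Circuit, Dance 30 & Pilates Advanced, Pilates Advanced & Pilates Circuit

Sorted by start: Dance 30, Pilates Advanced, Barre Advanced, Pilates Circuit, Dance Flow, Yoga Blast.
Pilates Advanced starts before Dance 30 ends → Dance 30 and Pilates Advanced overlap.
Barre Advanced starts exactly when Dance 30 ends (back-to-back, no overlap) — done with Dance 30.
Barre Advanced starts before Pilates Advanced ends → Pilates Advanced and Barre Advanced overlap.
Pilates Circuit starts before Pilates Advanced ends → Pilates Advanced and Pilates Circuit overlap.
Dance Flow starts after Pilates Advanced ends — done with Pilates Advanced.
Pilates Circuit starts before Barre Advanced ends → Barre Advanced and Pilates Circuit overlap.
Dance Flow starts after Barre Advanced ends — done with Barre Advanced.
Dance Flow starts after Pilates Circuit ends — done with Pilates Circuit.
Yoga Blast starts exactly when Dance Flow ends (back-to-back, no overlap).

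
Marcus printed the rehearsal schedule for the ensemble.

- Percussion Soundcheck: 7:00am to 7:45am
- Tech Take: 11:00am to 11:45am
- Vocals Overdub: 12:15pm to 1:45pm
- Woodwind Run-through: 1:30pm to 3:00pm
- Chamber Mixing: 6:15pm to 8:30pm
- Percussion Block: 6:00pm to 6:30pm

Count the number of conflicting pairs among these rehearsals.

2

Two intervals overlap when each starts before the other ends.
Sorted by start: Percussion Soundcheck, Tech Take, Vocals Overdub, Woodwind Run-through, Percussion Block, Chamber Mixing.
Tech Take starts after Percussion Soundcheck ends, so nothing later overlaps Percussion Soundcheck either.
Vocals Overdub starts after Tech Take ends, so nothing later overlaps Tech Take either.
Woodwind Run-through starts before Vocals Overdub ends → Vocals Overdub and Woodwind Run-through overlap.
Percussion Block starts after Vocals Overdub ends, so nothing later overlaps Vocals Overdub either.
Percussion Block starts after Woodwind Run-through ends, so nothing later overlaps Woodwind Run-through either.
Chamber Mixing starts before Percussion Block ends → Percussion Block and Chamber Mixing overlap.
Overlapping pairs: Chamber Mixing & Percussion Block, Vocals Overdub & Woodwind Run-through — 2 in total.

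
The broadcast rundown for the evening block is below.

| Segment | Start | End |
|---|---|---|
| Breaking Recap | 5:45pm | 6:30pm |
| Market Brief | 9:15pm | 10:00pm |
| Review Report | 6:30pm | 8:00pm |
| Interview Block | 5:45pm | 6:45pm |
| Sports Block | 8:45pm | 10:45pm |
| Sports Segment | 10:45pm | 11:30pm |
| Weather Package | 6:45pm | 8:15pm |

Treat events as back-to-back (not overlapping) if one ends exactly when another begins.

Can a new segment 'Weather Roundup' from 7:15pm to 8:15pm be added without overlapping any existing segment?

Breaking Recap: ends 6:30pm at or before Weather Roundup starts 7:15pm → clear.
Interview Block: ends 6:45pm at or before Weather Roundup starts 7:15pm → clear.
Review Report: starts 6:30pm before Weather Roundup ends 8:15pm, and ends 8:00pm after Weather Roundup starts 7:15pm → overlap.
Weather Package: starts 6:45pm before Weather Roundup ends 8:15pm, and ends 8:15pm after Weather Roundup starts 7:15pm → overlap.
Sports Block: starts 8:45pm at or after Weather Roundup ends 8:15pm → clear.
Market Brief: starts 9:15pm at or after Weather Roundup ends 8:15pm → clear.
Sports Segment: starts 10:45pm at or after Weather Roundup ends 8:15pm → clear.
Weather Roundup overlaps Review Report, Weather Package.

No — it overlaps Review Report, Weather Package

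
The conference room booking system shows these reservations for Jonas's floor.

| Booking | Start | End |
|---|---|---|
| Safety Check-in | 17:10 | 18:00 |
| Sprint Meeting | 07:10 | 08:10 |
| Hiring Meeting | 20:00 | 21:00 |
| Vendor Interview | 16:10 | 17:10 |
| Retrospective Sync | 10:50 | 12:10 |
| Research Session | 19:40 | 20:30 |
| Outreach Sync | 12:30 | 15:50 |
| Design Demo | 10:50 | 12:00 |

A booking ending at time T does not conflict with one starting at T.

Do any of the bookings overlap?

Two intervals overlap when each starts before the other ends.
Sorted by start: Sprint Meeting, Design Demo, Retrospective Sync, Outreach Sync, Vendor Interview, Safety Check-in, Research Session, Hiring Meeting.
Design Demo starts after Sprint Meeting ends; Sprint Meeting is clear from here.
Retrospective Sync starts before Design Demo ends → Design Demo and Retrospective Sync overlap.
That's a conflict, so the schedule is not conflict-free.

Yes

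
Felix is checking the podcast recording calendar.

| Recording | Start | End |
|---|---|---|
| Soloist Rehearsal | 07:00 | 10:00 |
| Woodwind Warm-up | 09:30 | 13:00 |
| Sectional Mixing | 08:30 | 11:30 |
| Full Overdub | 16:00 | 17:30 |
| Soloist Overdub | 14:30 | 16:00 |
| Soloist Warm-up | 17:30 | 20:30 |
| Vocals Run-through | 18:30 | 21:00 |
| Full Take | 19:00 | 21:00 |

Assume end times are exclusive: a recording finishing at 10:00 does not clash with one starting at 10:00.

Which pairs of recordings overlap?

Full Take & Soloist Warm-up, Full Take & Vocals Run-through, Sectional Mixing & Soloist Rehearsal, Sectional Mixing & Woodwind Warm-up, Soloist Rehearsal & Woodwind Warm-up, Soloist Warm-up & Vocals Run-through

Two intervals overlap when each starts before the other ends.
Sorted by start: Soloist Rehearsal, Sectional Mixing, Woodwind Warm-up, Soloist Overdub, Full Overdub, Soloist Warm-up, Vocals Run-through, Full Take.
Sectional Mixing starts before Soloist Rehearsal ends → Soloist Rehearsal and Sectional Mixing overlap.
Woodwind Warm-up starts before Soloist Rehearsal ends → Soloist Rehearsal and Woodwind Warm-up overlap.
Soloist Overdub starts after Soloist Rehearsal ends, so Soloist Rehearsal has no further overlaps.
Woodwind Warm-up starts before Sectional Mixing ends → Sectional Mixing and Woodwind Warm-up overlap.
Soloist Overdub starts after Sectional Mixing ends, so Sectional Mixing has no further overlaps.
Soloist Overdub starts after Woodwind Warm-up ends, so Woodwind Warm-up has no further overlaps.
Full Overdub starts exactly when Soloist Overdub ends (back-to-back, no overlap), so Soloist Overdub has no further overlaps.
Soloist Warm-up starts exactly when Full Overdub ends (back-to-back, no overlap), so Full Overdub has no further overlaps.
Vocals Run-through starts before Soloist Warm-up ends → Soloist Warm-up and Vocals Run-through overlap.
Full Take starts before Soloist Warm-up ends → Soloist Warm-up and Full Take overlap.
Full Take starts before Vocals Run-through ends → Vocals Run-through and Full Take overlap.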